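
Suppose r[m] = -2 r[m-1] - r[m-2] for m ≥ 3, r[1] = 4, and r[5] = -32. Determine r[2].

Let r[2] = w.
r[3] = -4 - 2w
r[4] = 8 + 3w
r[5] = -12 - 4w
So -12 - 4w = -32, giving w = 5.

5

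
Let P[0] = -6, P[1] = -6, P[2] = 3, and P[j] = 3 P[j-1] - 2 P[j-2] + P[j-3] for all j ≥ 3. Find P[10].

4833

P[3] = 3·3 - 2·(-6) + (-6) = 15
P[4] = 3·15 - 2·3 + (-6) = 33
P[5] = 3·33 - 2·15 + 3 = 72
P[6] = 3·72 - 2·33 + 15 = 165
P[7] = 3·165 - 2·72 + 33 = 384
P[8] = 3·384 - 2·165 + 72 = 894
P[9] = 3·894 - 2·384 + 165 = 2079
P[10] = 3·2079 - 2·894 + 384 = 4833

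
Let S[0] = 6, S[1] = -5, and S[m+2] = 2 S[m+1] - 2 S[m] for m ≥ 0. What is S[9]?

S[2] = 2(-5) - 2(6) = -22
S[3] = 2(-22) - 2(-5) = -34
S[4] = 2(-34) - 2(-22) = -24
S[5] = 2(-24) - 2(-34) = 20
S[6] = 2(20) - 2(-24) = 88
S[7] = 2(88) - 2(20) = 136
S[8] = 2(136) - 2(88) = 96
S[9] = 2(96) - 2(136) = -80

-80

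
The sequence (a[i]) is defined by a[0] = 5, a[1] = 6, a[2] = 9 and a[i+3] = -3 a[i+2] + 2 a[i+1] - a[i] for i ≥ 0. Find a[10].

a[3] = -3(9) + 2(6) - 5 = -20
a[4] = -3(-20) + 2(9) - 6 = 72
a[5] = -3(72) + 2(-20) - 9 = -265
a[6] = -3(-265) + 2(72) - (-20) = 959
a[7] = -3(959) + 2(-265) - 72 = -3479
a[8] = -3(-3479) + 2(959) - (-265) = 12620
a[9] = -3(12620) + 2(-3479) - 959 = -45777
a[10] = -3(-45777) + 2(12620) - (-3479) = 166050

166050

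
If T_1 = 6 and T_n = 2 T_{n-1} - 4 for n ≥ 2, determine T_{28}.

The fixed point is -4/(1 - 2) = 4, so T_n - 4 = 2(T_{n-1} - 4).
Hence T_n = 2·2^{n-1} + 4.
T_{28} = 2·2^{27} + 4 = 2·134217728 + 4 = 268435460.

268435460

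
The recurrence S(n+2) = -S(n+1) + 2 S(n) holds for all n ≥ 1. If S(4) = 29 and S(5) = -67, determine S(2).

Rearranging, S(n-2) = (S(n) + S(n-1)) / 2.
S(3) = (-67 + 29) / 2 = -38/2 = -19
S(2) = (29 + (-19)) / 2 = 10/2 = 5

5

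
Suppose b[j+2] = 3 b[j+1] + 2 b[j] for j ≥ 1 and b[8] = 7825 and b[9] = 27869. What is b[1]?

-1

Rearranging, b[j-2] = (b[j] - 3 b[j-1]) / 2.
b[7] = (27869 - 3·7825) / 2 = 4394/2 = 2197
b[6] = (7825 - 3·2197) / 2 = 1234/2 = 617
b[5] = (2197 - 3·617) / 2 = 346/2 = 173
b[4] = (617 - 3·173) / 2 = 98/2 = 49
b[3] = (173 - 3·49) / 2 = 26/2 = 13
b[2] = (49 - 3·13) / 2 = 10/2 = 5
b[1] = (13 - 3·5) / 2 = -2/2 = -1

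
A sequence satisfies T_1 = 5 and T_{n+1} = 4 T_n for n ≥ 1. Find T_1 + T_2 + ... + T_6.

6825

T_2 = 4·5 = 20
T_3 = 4·20 = 80
T_4 = 4·80 = 320
T_5 = 4·320 = 1280
T_6 = 4·1280 = 5120
Sum = 5 + 20 + 80 + 320 + 1280 + 5120 = 6825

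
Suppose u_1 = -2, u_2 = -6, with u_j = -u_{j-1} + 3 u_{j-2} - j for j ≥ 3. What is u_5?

5

u_3 = -(-6) + 3·(-2) - 3 = -3
u_4 = -(-3) + 3·(-6) - 4 = -19
u_5 = -(-19) + 3·(-3) - 5 = 5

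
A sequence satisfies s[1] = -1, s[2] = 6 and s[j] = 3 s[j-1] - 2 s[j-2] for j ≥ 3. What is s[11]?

s[3] = 3(6) - 2(-1) = 20
s[4] = 3(20) - 2(6) = 48
s[5] = 3(48) - 2(20) = 104
s[6] = 3(104) - 2(48) = 216
s[7] = 3(216) - 2(104) = 440
s[8] = 3(440) - 2(216) = 888
s[9] = 3(888) - 2(440) = 1784
s[10] = 3(1784) - 2(888) = 3576
s[11] = 3(3576) - 2(1784) = 7160

7160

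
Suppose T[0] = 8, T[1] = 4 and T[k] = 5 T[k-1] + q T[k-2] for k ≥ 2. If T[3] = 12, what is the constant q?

-2

T[2] = 20 + 8q
T[3] = 100 + 44q
So 100 + 44q = 12, giving q = -2.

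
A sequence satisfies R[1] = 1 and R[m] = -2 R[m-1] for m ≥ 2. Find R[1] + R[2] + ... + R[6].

-21

R[2] = -2·1 = -2
R[3] = -2·(-2) = 4
R[4] = -2·4 = -8
R[5] = -2·(-8) = 16
R[6] = -2·16 = -32
Sum = 1 + (-2) + 4 + (-8) + 16 + (-32) = -21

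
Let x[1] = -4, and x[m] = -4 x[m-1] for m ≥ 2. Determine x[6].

4096

x[2] = -4*(-4) = 16
x[3] = -4*16 = -64
x[4] = -4*(-64) = 256
x[5] = -4*256 = -1024
x[6] = -4*(-1024) = 4096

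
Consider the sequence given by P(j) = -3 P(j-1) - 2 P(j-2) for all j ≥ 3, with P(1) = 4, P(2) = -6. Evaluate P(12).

P(3) = -3(-6) - 2(4) = 10
P(4) = -3(10) - 2(-6) = -18
P(5) = -3(-18) - 2(10) = 34
P(6) = -3(34) - 2(-18) = -66
P(7) = -3(-66) - 2(34) = 130
P(8) = -3(130) - 2(-66) = -258
P(9) = -3(-258) - 2(130) = 514
P(10) = -3(514) - 2(-258) = -1026
P(11) = -3(-1026) - 2(514) = 2050
P(12) = -3(2050) - 2(-1026) = -4098

-4098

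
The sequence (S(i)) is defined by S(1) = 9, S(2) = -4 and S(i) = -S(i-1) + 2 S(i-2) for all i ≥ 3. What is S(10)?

-2214

S(3) = -(-4) + 2*9 = 22
S(4) = -22 + 2*(-4) = -30
S(5) = -(-30) + 2*22 = 74
S(6) = -74 + 2*(-30) = -134
S(7) = -(-134) + 2*74 = 282
S(8) = -282 + 2*(-134) = -550
S(9) = -(-550) + 2*282 = 1114
S(10) = -1114 + 2*(-550) = -2214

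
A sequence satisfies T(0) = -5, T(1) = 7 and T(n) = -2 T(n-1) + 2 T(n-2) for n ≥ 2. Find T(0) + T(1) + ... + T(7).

T(2) = -2*7 + 2*(-5) = -24
T(3) = -2*(-24) + 2*7 = 62
T(4) = -2*62 + 2*(-24) = -172
T(5) = -2*(-172) + 2*62 = 468
T(6) = -2*468 + 2*(-172) = -1280
T(7) = -2*(-1280) + 2*468 = 3496
Sum = (-5) + 7 + (-24) + 62 + (-172) + 468 + (-1280) + 3496 = 2552

2552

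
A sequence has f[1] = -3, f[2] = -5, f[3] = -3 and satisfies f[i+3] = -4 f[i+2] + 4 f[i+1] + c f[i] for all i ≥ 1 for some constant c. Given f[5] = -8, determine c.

-4

f[4] = -8 - 3c
f[5] = 20 + 7c
So 20 + 7c = -8, giving c = -4.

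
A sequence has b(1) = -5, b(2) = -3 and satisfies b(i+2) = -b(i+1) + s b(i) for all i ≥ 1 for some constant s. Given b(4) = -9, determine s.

b(3) = 3 - 5s
b(4) = -3 + 2s
So -3 + 2s = -9, giving s = -3.

-3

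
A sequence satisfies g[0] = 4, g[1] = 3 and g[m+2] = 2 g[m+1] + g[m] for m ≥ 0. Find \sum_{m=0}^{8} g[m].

3244

g[2] = 2(3) + 4 = 10
g[3] = 2(10) + 3 = 23
g[4] = 2(23) + 10 = 56
g[5] = 2(56) + 23 = 135
g[6] = 2(135) + 56 = 326
g[7] = 2(326) + 135 = 787
g[8] = 2(787) + 326 = 1900
Sum = 4 + 3 + 10 + 23 + 56 + 135 + 326 + 787 + 1900 = 3244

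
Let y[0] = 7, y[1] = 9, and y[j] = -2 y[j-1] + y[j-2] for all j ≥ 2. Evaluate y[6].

y[2] = -2(9) + 7 = -11
y[3] = -2(-11) + 9 = 31
y[4] = -2(31) + (-11) = -73
y[5] = -2(-73) + 31 = 177
y[6] = -2(177) + (-73) = -427

-427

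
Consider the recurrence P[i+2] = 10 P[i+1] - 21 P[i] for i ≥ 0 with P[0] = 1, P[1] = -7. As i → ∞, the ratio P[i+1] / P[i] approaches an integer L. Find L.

The characteristic equation is r^2 - 10r + 21 = 0, which factors as (r - 7)(r - 3) = 0.
So the roots are 7 and 3. Since |7| > |3| and the coefficient of 7^i is non-zero, the ratio tends to 7.

7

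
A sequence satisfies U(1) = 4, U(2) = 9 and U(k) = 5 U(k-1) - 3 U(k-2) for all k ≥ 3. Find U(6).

2541

U(3) = 5*9 - 3*4 = 33
U(4) = 5*33 - 3*9 = 138
U(5) = 5*138 - 3*33 = 591
U(6) = 5*591 - 3*138 = 2541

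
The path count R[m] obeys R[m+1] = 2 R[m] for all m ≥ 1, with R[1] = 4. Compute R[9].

R[2] = 2·4 = 8
R[3] = 2·8 = 16
R[4] = 2·16 = 32
R[5] = 2·32 = 64
R[6] = 2·64 = 128
R[7] = 2·128 = 256
R[8] = 2·256 = 512
R[9] = 2·512 = 1024

1024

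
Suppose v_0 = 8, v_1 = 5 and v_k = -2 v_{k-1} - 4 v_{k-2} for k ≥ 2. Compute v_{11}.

-21504

v_2 = -2·5 - 4·8 = -42
v_3 = -2·(-42) - 4·5 = 64
v_4 = -2·64 - 4·(-42) = 40
v_5 = -2·40 - 4·64 = -336
v_6 = -2·(-336) - 4·40 = 512
v_7 = -2·512 - 4·(-336) = 320
v_8 = -2·320 - 4·512 = -2688
v_9 = -2·(-2688) - 4·320 = 4096
v_{10} = -2·4096 - 4·(-2688) = 2560
v_{11} = -2·2560 - 4·4096 = -21504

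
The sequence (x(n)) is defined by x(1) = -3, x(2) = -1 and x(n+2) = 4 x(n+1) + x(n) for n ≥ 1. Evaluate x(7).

-2207

x(3) = 4*(-1) + (-3) = -7
x(4) = 4*(-7) + (-1) = -29
x(5) = 4*(-29) + (-7) = -123
x(6) = 4*(-123) + (-29) = -521
x(7) = 4*(-521) + (-123) = -2207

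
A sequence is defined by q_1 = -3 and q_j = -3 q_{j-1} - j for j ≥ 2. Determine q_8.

q_2 = -3(-3) - 2 = 7
q_3 = -3(7) - 3 = -24
q_4 = -3(-24) - 4 = 68
q_5 = -3(68) - 5 = -209
q_6 = -3(-209) - 6 = 621
q_7 = -3(621) - 7 = -1870
q_8 = -3(-1870) - 8 = 5602

5602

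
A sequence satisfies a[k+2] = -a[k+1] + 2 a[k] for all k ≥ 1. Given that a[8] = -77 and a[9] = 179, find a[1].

9

Rearranging, a[k-2] = (a[k] + a[k-1]) / 2.
a[7] = (179 + (-77)) / 2 = 102/2 = 51
a[6] = (-77 + 51) / 2 = -26/2 = -13
a[5] = (51 + (-13)) / 2 = 38/2 = 19
a[4] = (-13 + 19) / 2 = 6/2 = 3
a[3] = (19 + 3) / 2 = 22/2 = 11
a[2] = (3 + 11) / 2 = 14/2 = 7
a[1] = (11 + 7) / 2 = 18/2 = 9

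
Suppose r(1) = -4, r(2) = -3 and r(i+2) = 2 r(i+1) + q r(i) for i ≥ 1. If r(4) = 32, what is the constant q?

-4

r(3) = -6 - 4q
r(4) = -12 - 11q
So -12 - 11q = 32, giving q = -4.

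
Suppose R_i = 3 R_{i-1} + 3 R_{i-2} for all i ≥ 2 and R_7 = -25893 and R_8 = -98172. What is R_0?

-7

Rearranging, R_{i-2} = (R_i - 3 R_{i-1}) / 3.
R_6 = (-98172 - 3*(-25893)) / 3 = -20493/3 = -6831
R_5 = (-25893 - 3*(-6831)) / 3 = -5400/3 = -1800
R_4 = (-6831 - 3*(-1800)) / 3 = -1431/3 = -477
R_3 = (-1800 - 3*(-477)) / 3 = -369/3 = -123
R_2 = (-477 - 3*(-123)) / 3 = -108/3 = -36
R_1 = (-123 - 3*(-36)) / 3 = -15/3 = -5
R_0 = (-36 - 3*(-5)) / 3 = -21/3 = -7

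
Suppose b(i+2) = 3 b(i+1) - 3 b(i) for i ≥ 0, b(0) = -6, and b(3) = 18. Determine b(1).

Let b(1) = x.
b(2) = 18 + 3x
b(3) = 54 + 6x
So 54 + 6x = 18, giving x = -6.

-6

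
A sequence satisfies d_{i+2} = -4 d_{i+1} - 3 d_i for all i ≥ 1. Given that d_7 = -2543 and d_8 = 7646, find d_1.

5

Rearranging, d_{i-2} = (d_i + 4 d_{i-1}) / -3.
d_6 = (7646 + 4*(-2543)) / -3 = -2526/-3 = 842
d_5 = (-2543 + 4*842) / -3 = 825/-3 = -275
d_4 = (842 + 4*(-275)) / -3 = -258/-3 = 86
d_3 = (-275 + 4*86) / -3 = 69/-3 = -23
d_2 = (86 + 4*(-23)) / -3 = -6/-3 = 2
d_1 = (-23 + 4*2) / -3 = -15/-3 = 5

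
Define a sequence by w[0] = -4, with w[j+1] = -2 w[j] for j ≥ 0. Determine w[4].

w[1] = -2·(-4) = 8
w[2] = -2·8 = -16
w[3] = -2·(-16) = 32
w[4] = -2·32 = -64

-64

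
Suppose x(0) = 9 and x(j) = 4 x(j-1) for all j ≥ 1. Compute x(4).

x(1) = 4(9) = 36
x(2) = 4(36) = 144
x(3) = 4(144) = 576
x(4) = 4(576) = 2304

2304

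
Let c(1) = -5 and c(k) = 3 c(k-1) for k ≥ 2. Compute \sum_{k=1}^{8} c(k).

-16400

c(2) = 3(-5) = -15
c(3) = 3(-15) = -45
c(4) = 3(-45) = -135
c(5) = 3(-135) = -405
c(6) = 3(-405) = -1215
c(7) = 3(-1215) = -3645
c(8) = 3(-3645) = -10935
Sum = (-5) + (-15) + (-45) + (-135) + (-405) + (-1215) + (-3645) + (-10935) = -16400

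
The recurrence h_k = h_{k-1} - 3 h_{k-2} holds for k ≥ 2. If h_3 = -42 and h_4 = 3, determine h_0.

Rearranging, h_{k-2} = (h_k - h_{k-1}) / -3.
h_2 = (3 - (-42)) / -3 = 45/-3 = -15
h_1 = (-42 - (-15)) / -3 = -27/-3 = 9
h_0 = (-15 - 9) / -3 = -24/-3 = 8

8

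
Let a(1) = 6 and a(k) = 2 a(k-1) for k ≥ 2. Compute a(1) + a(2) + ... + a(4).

90

a(2) = 2·6 = 12
a(3) = 2·12 = 24
a(4) = 2·24 = 48
Sum = 6 + 12 + 24 + 48 = 90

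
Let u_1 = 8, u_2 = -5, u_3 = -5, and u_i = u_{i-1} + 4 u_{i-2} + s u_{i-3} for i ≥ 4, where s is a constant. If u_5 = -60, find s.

-5

u_4 = -25 + 8s
u_5 = -45 + 3s
So -45 + 3s = -60, giving s = -5.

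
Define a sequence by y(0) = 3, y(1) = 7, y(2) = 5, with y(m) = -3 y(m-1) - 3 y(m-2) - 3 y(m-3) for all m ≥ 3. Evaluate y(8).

y(3) = -3(5) - 3(7) - 3(3) = -45
y(4) = -3(-45) - 3(5) - 3(7) = 99
y(5) = -3(99) - 3(-45) - 3(5) = -177
y(6) = -3(-177) - 3(99) - 3(-45) = 369
y(7) = -3(369) - 3(-177) - 3(99) = -873
y(8) = -3(-873) - 3(369) - 3(-177) = 2043

2043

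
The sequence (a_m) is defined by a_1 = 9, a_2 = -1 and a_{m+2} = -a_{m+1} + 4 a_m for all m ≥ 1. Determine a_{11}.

44869

a_3 = -(-1) + 4(9) = 37
a_4 = -37 + 4(-1) = -41
a_5 = -(-41) + 4(37) = 189
a_6 = -189 + 4(-41) = -353
a_7 = -(-353) + 4(189) = 1109
a_8 = -1109 + 4(-353) = -2521
a_9 = -(-2521) + 4(1109) = 6957
a_{10} = -6957 + 4(-2521) = -17041
a_{11} = -(-17041) + 4(6957) = 44869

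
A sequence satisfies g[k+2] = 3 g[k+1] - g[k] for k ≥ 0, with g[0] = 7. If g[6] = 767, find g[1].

Let g[1] = w.
g[2] = -7 + 3w
g[3] = -21 + 8w
g[4] = -56 + 21w
g[5] = -147 + 55w
g[6] = -385 + 144w
So -385 + 144w = 767, giving w = 8.

8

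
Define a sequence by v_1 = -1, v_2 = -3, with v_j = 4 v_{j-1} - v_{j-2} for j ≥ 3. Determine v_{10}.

v_3 = 4(-3) - (-1) = -11
v_4 = 4(-11) - (-3) = -41
v_5 = 4(-41) - (-11) = -153
v_6 = 4(-153) - (-41) = -571
v_7 = 4(-571) - (-153) = -2131
v_8 = 4(-2131) - (-571) = -7953
v_9 = 4(-7953) - (-2131) = -29681
v_{10} = 4(-29681) - (-7953) = -110771

-110771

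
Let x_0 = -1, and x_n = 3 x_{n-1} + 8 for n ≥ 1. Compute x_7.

x_1 = 3*(-1) + 8 = 5
x_2 = 3*5 + 8 = 23
x_3 = 3*23 + 8 = 77
x_4 = 3*77 + 8 = 239
x_5 = 3*239 + 8 = 725
x_6 = 3*725 + 8 = 2183
x_7 = 3*2183 + 8 = 6557

6557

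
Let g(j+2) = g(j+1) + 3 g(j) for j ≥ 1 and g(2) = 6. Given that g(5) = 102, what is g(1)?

Let g(1) = w.
g(3) = 6 + 3w
g(4) = 24 + 3w
g(5) = 42 + 12w
So 42 + 12w = 102, giving w = 5.

5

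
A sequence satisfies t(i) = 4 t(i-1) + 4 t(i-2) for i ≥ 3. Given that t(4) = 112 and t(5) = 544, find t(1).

2

Rearranging, t(i-2) = (t(i) - 4 t(i-1)) / 4.
t(3) = (544 - 4(112)) / 4 = 96/4 = 24
t(2) = (112 - 4(24)) / 4 = 16/4 = 4
t(1) = (24 - 4(4)) / 4 = 8/4 = 2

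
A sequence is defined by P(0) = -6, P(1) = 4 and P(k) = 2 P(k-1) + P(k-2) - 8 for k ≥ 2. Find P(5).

-116

P(2) = 2(4) + (-6) - 8 = -6
P(3) = 2(-6) + 4 - 8 = -16
P(4) = 2(-16) + (-6) - 8 = -46
P(5) = 2(-46) + (-16) - 8 = -116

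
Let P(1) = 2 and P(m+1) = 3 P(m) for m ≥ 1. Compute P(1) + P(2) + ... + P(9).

P(2) = 3*2 = 6
P(3) = 3*6 = 18
P(4) = 3*18 = 54
P(5) = 3*54 = 162
P(6) = 3*162 = 486
P(7) = 3*486 = 1458
P(8) = 3*1458 = 4374
P(9) = 3*4374 = 13122
Sum = 2 + 6 + 18 + 54 + 162 + 486 + 1458 + 4374 + 13122 = 19682

19682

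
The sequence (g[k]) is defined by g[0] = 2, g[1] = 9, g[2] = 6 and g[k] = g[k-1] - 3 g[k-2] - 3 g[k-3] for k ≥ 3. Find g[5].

-9

g[3] = 6 - 3(9) - 3(2) = -27
g[4] = (-27) - 3(6) - 3(9) = -72
g[5] = (-72) - 3(-27) - 3(6) = -9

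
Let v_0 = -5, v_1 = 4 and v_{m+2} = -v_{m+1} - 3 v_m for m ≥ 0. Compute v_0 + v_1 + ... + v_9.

383

v_2 = -4 - 3*(-5) = 11
v_3 = -11 - 3*4 = -23
v_4 = -(-23) - 3*11 = -10
v_5 = -(-10) - 3*(-23) = 79
v_6 = -79 - 3*(-10) = -49
v_7 = -(-49) - 3*79 = -188
v_8 = -(-188) - 3*(-49) = 335
v_9 = -335 - 3*(-188) = 229
Sum = (-5) + 4 + 11 + (-23) + (-10) + 79 + (-49) + (-188) + 335 + 229 = 383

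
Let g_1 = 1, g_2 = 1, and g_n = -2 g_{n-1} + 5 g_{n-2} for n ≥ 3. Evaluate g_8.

-521

g_3 = -2·1 + 5·1 = 3
g_4 = -2·3 + 5·1 = -1
g_5 = -2·(-1) + 5·3 = 17
g_6 = -2·17 + 5·(-1) = -39
g_7 = -2·(-39) + 5·17 = 163
g_8 = -2·163 + 5·(-39) = -521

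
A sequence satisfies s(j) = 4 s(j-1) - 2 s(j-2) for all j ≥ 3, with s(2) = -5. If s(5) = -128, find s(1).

-4

Let s(1) = y.
s(3) = -20 - 2y
s(4) = -70 - 8y
s(5) = -240 - 28y
So -240 - 28y = -128, giving y = -4.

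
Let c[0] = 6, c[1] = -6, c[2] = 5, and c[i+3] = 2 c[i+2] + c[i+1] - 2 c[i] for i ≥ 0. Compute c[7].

c[3] = 2(5) + (-6) - 2(6) = -8
c[4] = 2(-8) + 5 - 2(-6) = 1
c[5] = 2(1) + (-8) - 2(5) = -16
c[6] = 2(-16) + 1 - 2(-8) = -15
c[7] = 2(-15) + (-16) - 2(1) = -48

-48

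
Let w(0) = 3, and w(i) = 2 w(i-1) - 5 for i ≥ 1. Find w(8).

-507

w(1) = 2(3) - 5 = 1
w(2) = 2(1) - 5 = -3
w(3) = 2(-3) - 5 = -11
w(4) = 2(-11) - 5 = -27
w(5) = 2(-27) - 5 = -59
w(6) = 2(-59) - 5 = -123
w(7) = 2(-123) - 5 = -251
w(8) = 2(-251) - 5 = -507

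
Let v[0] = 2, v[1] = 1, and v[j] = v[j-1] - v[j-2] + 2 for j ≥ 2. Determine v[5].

v[2] = 1 - 2 + 2 = 1
v[3] = 1 - 1 + 2 = 2
v[4] = 2 - 1 + 2 = 3
v[5] = 3 - 2 + 2 = 3

3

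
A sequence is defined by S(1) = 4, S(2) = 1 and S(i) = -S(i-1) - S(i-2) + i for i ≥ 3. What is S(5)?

S(3) = -1 - 4 + 3 = -2
S(4) = -(-2) - 1 + 4 = 5
S(5) = -5 - (-2) + 5 = 2

2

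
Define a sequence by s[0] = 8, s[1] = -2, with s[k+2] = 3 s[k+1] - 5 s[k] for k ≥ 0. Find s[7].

3022

s[2] = 3(-2) - 5(8) = -46
s[3] = 3(-46) - 5(-2) = -128
s[4] = 3(-128) - 5(-46) = -154
s[5] = 3(-154) - 5(-128) = 178
s[6] = 3(178) - 5(-154) = 1304
s[7] = 3(1304) - 5(178) = 3022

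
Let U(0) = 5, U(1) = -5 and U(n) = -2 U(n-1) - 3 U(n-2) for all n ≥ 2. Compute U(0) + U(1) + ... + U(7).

U(2) = -2·(-5) - 3·5 = -5
U(3) = -2·(-5) - 3·(-5) = 25
U(4) = -2·25 - 3·(-5) = -35
U(5) = -2·(-35) - 3·25 = -5
U(6) = -2·(-5) - 3·(-35) = 115
U(7) = -2·115 - 3·(-5) = -215
Sum = 5 + (-5) + (-5) + 25 + (-35) + (-5) + 115 + (-215) = -120

-120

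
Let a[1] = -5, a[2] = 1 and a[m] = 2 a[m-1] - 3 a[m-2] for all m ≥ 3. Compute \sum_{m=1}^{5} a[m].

55

a[3] = 2*1 - 3*(-5) = 17
a[4] = 2*17 - 3*1 = 31
a[5] = 2*31 - 3*17 = 11
Sum = (-5) + 1 + 17 + 31 + 11 = 55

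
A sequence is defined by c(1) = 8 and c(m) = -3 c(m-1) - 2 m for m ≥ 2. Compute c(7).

6466

c(2) = -3·8 - 4 = -28
c(3) = -3·(-28) - 6 = 78
c(4) = -3·78 - 8 = -242
c(5) = -3·(-242) - 10 = 716
c(6) = -3·716 - 12 = -2160
c(7) = -3·(-2160) - 14 = 6466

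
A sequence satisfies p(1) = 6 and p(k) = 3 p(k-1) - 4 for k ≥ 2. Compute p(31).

The fixed point is -4/(1 - 3) = 2, so p(k) - 2 = 3(p(k-1) - 2).
Hence p(k) = 4·3^{k-1} + 2.
p(31) = 4·3^{30} + 2 = 4·205891132094649 + 2 = 823564528378598.

823564528378598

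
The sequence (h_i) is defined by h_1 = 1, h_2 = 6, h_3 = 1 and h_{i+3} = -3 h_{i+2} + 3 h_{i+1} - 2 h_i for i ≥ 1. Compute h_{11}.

h_4 = -3·1 + 3·6 - 2·1 = 13
h_5 = -3·13 + 3·1 - 2·6 = -48
h_6 = -3·(-48) + 3·13 - 2·1 = 181
h_7 = -3·181 + 3·(-48) - 2·13 = -713
h_8 = -3·(-713) + 3·181 - 2·(-48) = 2778
h_9 = -3·2778 + 3·(-713) - 2·181 = -10835
h_{10} = -3·(-10835) + 3·2778 - 2·(-713) = 42265
h_{11} = -3·42265 + 3·(-10835) - 2·2778 = -164856

-164856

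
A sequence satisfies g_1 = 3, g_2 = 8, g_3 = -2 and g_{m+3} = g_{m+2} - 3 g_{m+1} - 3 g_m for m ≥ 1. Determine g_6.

58

g_4 = (-2) - 3·8 - 3·3 = -35
g_5 = (-35) - 3·(-2) - 3·8 = -53
g_6 = (-53) - 3·(-35) - 3·(-2) = 58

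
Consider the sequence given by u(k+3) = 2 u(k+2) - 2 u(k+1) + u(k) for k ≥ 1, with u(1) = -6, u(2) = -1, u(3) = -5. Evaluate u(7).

u(4) = 2(-5) - 2(-1) + (-6) = -14
u(5) = 2(-14) - 2(-5) + (-1) = -19
u(6) = 2(-19) - 2(-14) + (-5) = -15
u(7) = 2(-15) - 2(-19) + (-14) = -6

-6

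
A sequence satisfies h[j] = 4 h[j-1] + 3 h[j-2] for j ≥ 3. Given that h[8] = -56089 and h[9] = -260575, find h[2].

Rearranging, h[j-2] = (h[j] - 4 h[j-1]) / 3.
h[7] = (-260575 - 4(-56089)) / 3 = -36219/3 = -12073
h[6] = (-56089 - 4(-12073)) / 3 = -7797/3 = -2599
h[5] = (-12073 - 4(-2599)) / 3 = -1677/3 = -559
h[4] = (-2599 - 4(-559)) / 3 = -363/3 = -121
h[3] = (-559 - 4(-121)) / 3 = -75/3 = -25
h[2] = (-121 - 4(-25)) / 3 = -21/3 = -7

-7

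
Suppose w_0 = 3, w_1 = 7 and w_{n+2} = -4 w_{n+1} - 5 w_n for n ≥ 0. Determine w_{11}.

w_2 = -4*7 - 5*3 = -43
w_3 = -4*(-43) - 5*7 = 137
w_4 = -4*137 - 5*(-43) = -333
w_5 = -4*(-333) - 5*137 = 647
w_6 = -4*647 - 5*(-333) = -923
w_7 = -4*(-923) - 5*647 = 457
w_8 = -4*457 - 5*(-923) = 2787
w_9 = -4*2787 - 5*457 = -13433
w_{10} = -4*(-13433) - 5*2787 = 39797
w_{11} = -4*39797 - 5*(-13433) = -92023

-92023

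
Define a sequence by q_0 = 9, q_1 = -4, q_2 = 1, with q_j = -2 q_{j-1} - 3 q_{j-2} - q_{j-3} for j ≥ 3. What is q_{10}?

q_3 = -2*1 - 3*(-4) - 9 = 1
q_4 = -2*1 - 3*1 - (-4) = -1
q_5 = -2*(-1) - 3*1 - 1 = -2
q_6 = -2*(-2) - 3*(-1) - 1 = 6
q_7 = -2*6 - 3*(-2) - (-1) = -5
q_8 = -2*(-5) - 3*6 - (-2) = -6
q_9 = -2*(-6) - 3*(-5) - 6 = 21
q_{10} = -2*21 - 3*(-6) - (-5) = -19

-19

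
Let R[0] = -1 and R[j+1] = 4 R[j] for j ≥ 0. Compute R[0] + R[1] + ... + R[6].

-5461

R[1] = 4*(-1) = -4
R[2] = 4*(-4) = -16
R[3] = 4*(-16) = -64
R[4] = 4*(-64) = -256
R[5] = 4*(-256) = -1024
R[6] = 4*(-1024) = -4096
Sum = (-1) + (-4) + (-16) + (-64) + (-256) + (-1024) + (-4096) = -5461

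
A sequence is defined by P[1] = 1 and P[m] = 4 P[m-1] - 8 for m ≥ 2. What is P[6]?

P[2] = 4·1 - 8 = -4
P[3] = 4·(-4) - 8 = -24
P[4] = 4·(-24) - 8 = -104
P[5] = 4·(-104) - 8 = -424
P[6] = 4·(-424) - 8 = -1704

-1704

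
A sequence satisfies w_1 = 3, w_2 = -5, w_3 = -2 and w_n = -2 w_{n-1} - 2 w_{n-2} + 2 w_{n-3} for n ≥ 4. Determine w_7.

36

w_4 = -2·(-2) - 2·(-5) + 2·3 = 20
w_5 = -2·20 - 2·(-2) + 2·(-5) = -46
w_6 = -2·(-46) - 2·20 + 2·(-2) = 48
w_7 = -2·48 - 2·(-46) + 2·20 = 36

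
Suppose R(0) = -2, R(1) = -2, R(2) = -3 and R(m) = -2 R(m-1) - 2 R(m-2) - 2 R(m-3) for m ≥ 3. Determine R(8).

R(3) = -2·(-3) - 2·(-2) - 2·(-2) = 14
R(4) = -2·14 - 2·(-3) - 2·(-2) = -18
R(5) = -2·(-18) - 2·14 - 2·(-3) = 14
R(6) = -2·14 - 2·(-18) - 2·14 = -20
R(7) = -2·(-20) - 2·14 - 2·(-18) = 48
R(8) = -2·48 - 2·(-20) - 2·14 = -84

-84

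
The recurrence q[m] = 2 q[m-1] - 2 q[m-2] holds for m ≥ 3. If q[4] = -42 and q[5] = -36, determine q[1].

9

Rearranging, q[m-2] = (q[m] - 2 q[m-1]) / -2.
q[3] = (-36 - 2·(-42)) / -2 = 48/-2 = -24
q[2] = (-42 - 2·(-24)) / -2 = 6/-2 = -3
q[1] = (-24 - 2·(-3)) / -2 = -18/-2 = 9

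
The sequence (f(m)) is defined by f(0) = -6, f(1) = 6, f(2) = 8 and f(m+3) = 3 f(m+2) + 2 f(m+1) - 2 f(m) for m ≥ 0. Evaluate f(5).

f(3) = 3(8) + 2(6) - 2(-6) = 48
f(4) = 3(48) + 2(8) - 2(6) = 148
f(5) = 3(148) + 2(48) - 2(8) = 524

524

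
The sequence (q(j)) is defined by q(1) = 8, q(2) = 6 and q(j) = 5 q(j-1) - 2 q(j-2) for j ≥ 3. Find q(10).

516906

q(3) = 5·6 - 2·8 = 14
q(4) = 5·14 - 2·6 = 58
q(5) = 5·58 - 2·14 = 262
q(6) = 5·262 - 2·58 = 1194
q(7) = 5·1194 - 2·262 = 5446
q(8) = 5·5446 - 2·1194 = 24842
q(9) = 5·24842 - 2·5446 = 113318
q(10) = 5·113318 - 2·24842 = 516906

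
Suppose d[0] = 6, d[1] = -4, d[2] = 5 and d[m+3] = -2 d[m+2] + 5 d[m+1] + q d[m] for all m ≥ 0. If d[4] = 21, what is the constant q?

4

d[3] = -30 + 6q
d[4] = 85 - 16q
So 85 - 16q = 21, giving q = 4.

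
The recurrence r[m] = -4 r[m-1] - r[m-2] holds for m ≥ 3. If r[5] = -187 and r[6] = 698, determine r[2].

2

Rearranging, r[m-2] = -(r[m] + 4 r[m-1]).
r[4] = -(698 + 4·(-187)) = 50
r[3] = -(-187 + 4·50) = -13
r[2] = -(50 + 4·(-13)) = 2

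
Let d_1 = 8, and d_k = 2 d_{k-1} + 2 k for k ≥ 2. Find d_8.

1772

d_2 = 2·8 + 4 = 20
d_3 = 2·20 + 6 = 46
d_4 = 2·46 + 8 = 100
d_5 = 2·100 + 10 = 210
d_6 = 2·210 + 12 = 432
d_7 = 2·432 + 14 = 878
d_8 = 2·878 + 16 = 1772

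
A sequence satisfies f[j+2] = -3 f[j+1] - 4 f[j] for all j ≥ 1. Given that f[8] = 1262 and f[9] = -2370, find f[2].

Rearranging, f[j-2] = (f[j] + 3 f[j-1]) / -4.
f[7] = (-2370 + 3·1262) / -4 = 1416/-4 = -354
f[6] = (1262 + 3·(-354)) / -4 = 200/-4 = -50
f[5] = (-354 + 3·(-50)) / -4 = -504/-4 = 126
f[4] = (-50 + 3·126) / -4 = 328/-4 = -82
f[3] = (126 + 3·(-82)) / -4 = -120/-4 = 30
f[2] = (-82 + 3·30) / -4 = 8/-4 = -2

-2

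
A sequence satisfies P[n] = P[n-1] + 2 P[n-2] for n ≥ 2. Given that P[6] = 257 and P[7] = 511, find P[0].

5

Rearranging, P[n-2] = (P[n] - P[n-1]) / 2.
P[5] = (511 - 257) / 2 = 254/2 = 127
P[4] = (257 - 127) / 2 = 130/2 = 65
P[3] = (127 - 65) / 2 = 62/2 = 31
P[2] = (65 - 31) / 2 = 34/2 = 17
P[1] = (31 - 17) / 2 = 14/2 = 7
P[0] = (17 - 7) / 2 = 10/2 = 5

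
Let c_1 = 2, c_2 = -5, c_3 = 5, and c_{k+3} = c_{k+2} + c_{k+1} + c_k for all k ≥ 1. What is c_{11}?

c_4 = 5 + (-5) + 2 = 2
c_5 = 2 + 5 + (-5) = 2
c_6 = 2 + 2 + 5 = 9
c_7 = 9 + 2 + 2 = 13
c_8 = 13 + 9 + 2 = 24
c_9 = 24 + 13 + 9 = 46
c_{10} = 46 + 24 + 13 = 83
c_{11} = 83 + 46 + 24 = 153

153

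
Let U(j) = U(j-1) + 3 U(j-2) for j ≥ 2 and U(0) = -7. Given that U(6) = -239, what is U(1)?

Let U(1) = x.
U(2) = -21 + x
U(3) = -21 + 4x
U(4) = -84 + 7x
U(5) = -147 + 19x
U(6) = -399 + 40x
So -399 + 40x = -239, giving x = 4.

4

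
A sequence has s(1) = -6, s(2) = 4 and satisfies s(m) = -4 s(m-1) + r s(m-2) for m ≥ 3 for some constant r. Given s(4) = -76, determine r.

s(3) = -16 - 6r
s(4) = 64 + 28r
So 64 + 28r = -76, giving r = -5.

-5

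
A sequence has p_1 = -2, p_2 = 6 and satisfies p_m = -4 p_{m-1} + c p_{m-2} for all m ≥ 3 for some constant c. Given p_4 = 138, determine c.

3

p_3 = -24 - 2c
p_4 = 96 + 14c
So 96 + 14c = 138, giving c = 3.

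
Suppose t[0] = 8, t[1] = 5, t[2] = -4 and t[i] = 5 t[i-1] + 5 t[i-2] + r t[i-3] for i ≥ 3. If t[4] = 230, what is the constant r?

t[3] = 5 + 8r
t[4] = 5 + 45r
So 5 + 45r = 230, giving r = 5.

5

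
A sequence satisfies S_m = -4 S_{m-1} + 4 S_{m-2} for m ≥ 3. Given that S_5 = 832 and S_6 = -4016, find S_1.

Rearranging, S_{m-2} = (S_m + 4 S_{m-1}) / 4.
S_4 = (-4016 + 4*832) / 4 = -688/4 = -172
S_3 = (832 + 4*(-172)) / 4 = 144/4 = 36
S_2 = (-172 + 4*36) / 4 = -28/4 = -7
S_1 = (36 + 4*(-7)) / 4 = 8/4 = 2

2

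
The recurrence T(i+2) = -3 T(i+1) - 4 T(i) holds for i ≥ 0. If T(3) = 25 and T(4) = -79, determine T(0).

5

Rearranging, T(i-2) = (T(i) + 3 T(i-1)) / -4.
T(2) = (-79 + 3·25) / -4 = -4/-4 = 1
T(1) = (25 + 3·1) / -4 = 28/-4 = -7
T(0) = (1 + 3·(-7)) / -4 = -20/-4 = 5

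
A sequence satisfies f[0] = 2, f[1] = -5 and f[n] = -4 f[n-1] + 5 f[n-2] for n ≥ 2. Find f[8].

455730

f[2] = -4*(-5) + 5*2 = 30
f[3] = -4*30 + 5*(-5) = -145
f[4] = -4*(-145) + 5*30 = 730
f[5] = -4*730 + 5*(-145) = -3645
f[6] = -4*(-3645) + 5*730 = 18230
f[7] = -4*18230 + 5*(-3645) = -91145
f[8] = -4*(-91145) + 5*18230 = 455730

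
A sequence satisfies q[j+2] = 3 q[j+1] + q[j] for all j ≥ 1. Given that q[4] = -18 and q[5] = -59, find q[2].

Rearranging, q[j-2] = q[j] - 3 q[j-1].
q[3] = -59 - 3*(-18) = -5
q[2] = -18 - 3*(-5) = -3

-3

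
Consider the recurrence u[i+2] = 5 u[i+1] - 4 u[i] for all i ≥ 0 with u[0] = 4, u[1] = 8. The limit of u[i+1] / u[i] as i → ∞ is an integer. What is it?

4

The characteristic equation is r^2 - 5r + 4 = 0, which factors as (r - 4)(r - 1) = 0.
So the roots are 4 and 1. Since |4| > |1| and the coefficient of 4^i is non-zero, the ratio tends to 4.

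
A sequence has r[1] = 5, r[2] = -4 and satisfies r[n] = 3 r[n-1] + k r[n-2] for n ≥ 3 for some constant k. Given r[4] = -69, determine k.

r[3] = -12 + 5k
r[4] = -36 + 11k
So -36 + 11k = -69, giving k = -3.

-3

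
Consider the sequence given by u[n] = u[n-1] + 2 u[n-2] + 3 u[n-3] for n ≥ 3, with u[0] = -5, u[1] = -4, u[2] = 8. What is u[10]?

u[3] = 8 + 2*(-4) + 3*(-5) = -15
u[4] = (-15) + 2*8 + 3*(-4) = -11
u[5] = (-11) + 2*(-15) + 3*8 = -17
u[6] = (-17) + 2*(-11) + 3*(-15) = -84
u[7] = (-84) + 2*(-17) + 3*(-11) = -151
u[8] = (-151) + 2*(-84) + 3*(-17) = -370
u[9] = (-370) + 2*(-151) + 3*(-84) = -924
u[10] = (-924) + 2*(-370) + 3*(-151) = -2117

-2117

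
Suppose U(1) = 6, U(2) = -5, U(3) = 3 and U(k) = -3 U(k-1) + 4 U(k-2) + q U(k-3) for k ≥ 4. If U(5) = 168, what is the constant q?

-3

U(4) = -29 + 6q
U(5) = 99 - 23q
So 99 - 23q = 168, giving q = -3.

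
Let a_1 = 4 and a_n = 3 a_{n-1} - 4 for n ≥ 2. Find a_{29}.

45753584909924

The fixed point is -4/(1 - 3) = 2, so a_n - 2 = 3(a_{n-1} - 2).
Hence a_n = 2·3^{n-1} + 2.
a_{29} = 2·3^{28} + 2 = 2·22876792454961 + 2 = 45753584909924.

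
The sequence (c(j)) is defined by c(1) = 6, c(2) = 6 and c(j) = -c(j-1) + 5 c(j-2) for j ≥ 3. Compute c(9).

4344

c(3) = -6 + 5(6) = 24
c(4) = -24 + 5(6) = 6
c(5) = -6 + 5(24) = 114
c(6) = -114 + 5(6) = -84
c(7) = -(-84) + 5(114) = 654
c(8) = -654 + 5(-84) = -1074
c(9) = -(-1074) + 5(654) = 4344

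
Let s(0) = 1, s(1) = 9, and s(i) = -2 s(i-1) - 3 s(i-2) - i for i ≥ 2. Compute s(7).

84

s(2) = -2(9) - 3(1) - 2 = -23
s(3) = -2(-23) - 3(9) - 3 = 16
s(4) = -2(16) - 3(-23) - 4 = 33
s(5) = -2(33) - 3(16) - 5 = -119
s(6) = -2(-119) - 3(33) - 6 = 133
s(7) = -2(133) - 3(-119) - 7 = 84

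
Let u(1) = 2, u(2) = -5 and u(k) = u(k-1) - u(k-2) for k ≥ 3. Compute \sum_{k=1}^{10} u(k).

u(3) = (-5) - 2 = -7
u(4) = (-7) - (-5) = -2
u(5) = (-2) - (-7) = 5
u(6) = 5 - (-2) = 7
u(7) = 7 - 5 = 2
u(8) = 2 - 7 = -5
u(9) = (-5) - 2 = -7
u(10) = (-7) - (-5) = -2
Sum = 2 + (-5) + (-7) + (-2) + 5 + 7 + 2 + (-5) + (-7) + (-2) = -12

-12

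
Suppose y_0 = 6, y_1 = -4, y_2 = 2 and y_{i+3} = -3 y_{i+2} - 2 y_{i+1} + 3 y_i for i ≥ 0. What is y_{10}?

6656

y_3 = -3(2) - 2(-4) + 3(6) = 20
y_4 = -3(20) - 2(2) + 3(-4) = -76
y_5 = -3(-76) - 2(20) + 3(2) = 194
y_6 = -3(194) - 2(-76) + 3(20) = -370
y_7 = -3(-370) - 2(194) + 3(-76) = 494
y_8 = -3(494) - 2(-370) + 3(194) = -160
y_9 = -3(-160) - 2(494) + 3(-370) = -1618
y_{10} = -3(-1618) - 2(-160) + 3(494) = 6656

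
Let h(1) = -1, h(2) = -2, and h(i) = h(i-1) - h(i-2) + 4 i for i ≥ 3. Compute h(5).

h(3) = (-2) - (-1) + 12 = 11
h(4) = 11 - (-2) + 16 = 29
h(5) = 29 - 11 + 20 = 38

38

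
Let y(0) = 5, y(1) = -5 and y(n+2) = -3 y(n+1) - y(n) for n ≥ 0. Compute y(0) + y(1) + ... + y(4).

y(2) = -3·(-5) - 5 = 10
y(3) = -3·10 - (-5) = -25
y(4) = -3·(-25) - 10 = 65
Sum = 5 + (-5) + 10 + (-25) + 65 = 50

50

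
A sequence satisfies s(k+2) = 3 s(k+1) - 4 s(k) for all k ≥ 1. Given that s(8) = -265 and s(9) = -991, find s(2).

-5

Rearranging, s(k-2) = (s(k) - 3 s(k-1)) / -4.
s(7) = (-991 - 3*(-265)) / -4 = -196/-4 = 49
s(6) = (-265 - 3*49) / -4 = -412/-4 = 103
s(5) = (49 - 3*103) / -4 = -260/-4 = 65
s(4) = (103 - 3*65) / -4 = -92/-4 = 23
s(3) = (65 - 3*23) / -4 = -4/-4 = 1
s(2) = (23 - 3*1) / -4 = 20/-4 = -5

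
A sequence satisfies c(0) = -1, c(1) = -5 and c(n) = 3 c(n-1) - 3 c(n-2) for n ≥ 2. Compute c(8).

324

c(2) = 3(-5) - 3(-1) = -12
c(3) = 3(-12) - 3(-5) = -21
c(4) = 3(-21) - 3(-12) = -27
c(5) = 3(-27) - 3(-21) = -18
c(6) = 3(-18) - 3(-27) = 27
c(7) = 3(27) - 3(-18) = 135
c(8) = 3(135) - 3(27) = 324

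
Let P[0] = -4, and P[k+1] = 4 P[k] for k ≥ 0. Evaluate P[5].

P[1] = 4·(-4) = -16
P[2] = 4·(-16) = -64
P[3] = 4·(-64) = -256
P[4] = 4·(-256) = -1024
P[5] = 4·(-1024) = -4096

-4096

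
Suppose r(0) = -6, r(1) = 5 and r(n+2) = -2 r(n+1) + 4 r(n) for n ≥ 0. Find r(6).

-3200

r(2) = -2·5 + 4·(-6) = -34
r(3) = -2·(-34) + 4·5 = 88
r(4) = -2·88 + 4·(-34) = -312
r(5) = -2·(-312) + 4·88 = 976
r(6) = -2·976 + 4·(-312) = -3200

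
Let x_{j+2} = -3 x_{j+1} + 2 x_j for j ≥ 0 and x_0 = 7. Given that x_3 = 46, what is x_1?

8

Let x_1 = y.
x_2 = 14 - 3y
x_3 = -42 + 11y
So -42 + 11y = 46, giving y = 8.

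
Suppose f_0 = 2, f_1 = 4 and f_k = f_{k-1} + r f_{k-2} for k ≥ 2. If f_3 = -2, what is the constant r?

-1

f_2 = 4 + 2r
f_3 = 4 + 6r
So 4 + 6r = -2, giving r = -1.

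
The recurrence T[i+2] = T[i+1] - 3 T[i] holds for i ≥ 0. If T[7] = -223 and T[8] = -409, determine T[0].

Rearranging, T[i-2] = (T[i] - T[i-1]) / -3.
T[6] = (-409 - (-223)) / -3 = -186/-3 = 62
T[5] = (-223 - 62) / -3 = -285/-3 = 95
T[4] = (62 - 95) / -3 = -33/-3 = 11
T[3] = (95 - 11) / -3 = 84/-3 = -28
T[2] = (11 - (-28)) / -3 = 39/-3 = -13
T[1] = (-28 - (-13)) / -3 = -15/-3 = 5
T[0] = (-13 - 5) / -3 = -18/-3 = 6

6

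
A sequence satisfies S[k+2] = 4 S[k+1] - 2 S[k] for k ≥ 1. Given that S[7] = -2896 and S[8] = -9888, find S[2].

-4

Rearranging, S[k-2] = (S[k] - 4 S[k-1]) / -2.
S[6] = (-9888 - 4(-2896)) / -2 = 1696/-2 = -848
S[5] = (-2896 - 4(-848)) / -2 = 496/-2 = -248
S[4] = (-848 - 4(-248)) / -2 = 144/-2 = -72
S[3] = (-248 - 4(-72)) / -2 = 40/-2 = -20
S[2] = (-72 - 4(-20)) / -2 = 8/-2 = -4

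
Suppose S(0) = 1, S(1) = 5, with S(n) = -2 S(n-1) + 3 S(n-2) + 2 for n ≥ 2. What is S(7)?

1919

S(2) = -2*5 + 3*1 + 2 = -5
S(3) = -2*(-5) + 3*5 + 2 = 27
S(4) = -2*27 + 3*(-5) + 2 = -67
S(5) = -2*(-67) + 3*27 + 2 = 217
S(6) = -2*217 + 3*(-67) + 2 = -633
S(7) = -2*(-633) + 3*217 + 2 = 1919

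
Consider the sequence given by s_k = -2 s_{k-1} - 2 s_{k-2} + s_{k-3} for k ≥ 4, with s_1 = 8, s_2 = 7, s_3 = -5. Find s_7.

48

s_4 = -2·(-5) - 2·7 + 8 = 4
s_5 = -2·4 - 2·(-5) + 7 = 9
s_6 = -2·9 - 2·4 + (-5) = -31
s_7 = -2·(-31) - 2·9 + 4 = 48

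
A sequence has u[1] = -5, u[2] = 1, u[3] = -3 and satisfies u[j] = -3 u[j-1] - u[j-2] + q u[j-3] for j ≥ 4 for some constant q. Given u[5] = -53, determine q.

-2

u[4] = 8 - 5q
u[5] = -21 + 16q
So -21 + 16q = -53, giving q = -2.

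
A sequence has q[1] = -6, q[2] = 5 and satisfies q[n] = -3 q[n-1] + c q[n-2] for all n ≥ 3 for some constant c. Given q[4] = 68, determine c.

1

q[3] = -15 - 6c
q[4] = 45 + 23c
So 45 + 23c = 68, giving c = 1.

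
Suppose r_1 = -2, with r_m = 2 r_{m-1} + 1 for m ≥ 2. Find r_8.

r_2 = 2(-2) + 1 = -3
r_3 = 2(-3) + 1 = -5
r_4 = 2(-5) + 1 = -9
r_5 = 2(-9) + 1 = -17
r_6 = 2(-17) + 1 = -33
r_7 = 2(-33) + 1 = -65
r_8 = 2(-65) + 1 = -129

-129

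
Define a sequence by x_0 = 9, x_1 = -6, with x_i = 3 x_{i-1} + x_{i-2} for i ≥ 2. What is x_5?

-357

x_2 = 3·(-6) + 9 = -9
x_3 = 3·(-9) + (-6) = -33
x_4 = 3·(-33) + (-9) = -108
x_5 = 3·(-108) + (-33) = -357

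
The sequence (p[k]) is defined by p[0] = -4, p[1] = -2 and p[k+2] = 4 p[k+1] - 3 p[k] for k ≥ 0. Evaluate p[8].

6556

p[2] = 4*(-2) - 3*(-4) = 4
p[3] = 4*4 - 3*(-2) = 22
p[4] = 4*22 - 3*4 = 76
p[5] = 4*76 - 3*22 = 238
p[6] = 4*238 - 3*76 = 724
p[7] = 4*724 - 3*238 = 2182
p[8] = 4*2182 - 3*724 = 6556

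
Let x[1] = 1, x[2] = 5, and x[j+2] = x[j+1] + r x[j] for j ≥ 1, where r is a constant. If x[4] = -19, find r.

x[3] = 5 + r
x[4] = 5 + 6r
So 5 + 6r = -19, giving r = -4.

-4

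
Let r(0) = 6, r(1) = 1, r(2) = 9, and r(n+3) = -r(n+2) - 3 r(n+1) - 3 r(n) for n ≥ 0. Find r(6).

27

r(3) = -9 - 3*1 - 3*6 = -30
r(4) = -(-30) - 3*9 - 3*1 = 0
r(5) = -0 - 3*(-30) - 3*9 = 63
r(6) = -63 - 3*0 - 3*(-30) = 27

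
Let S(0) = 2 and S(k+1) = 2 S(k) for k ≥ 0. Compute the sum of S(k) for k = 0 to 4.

62

S(1) = 2*2 = 4
S(2) = 2*4 = 8
S(3) = 2*8 = 16
S(4) = 2*16 = 32
Sum = 2 + 4 + 8 + 16 + 32 = 62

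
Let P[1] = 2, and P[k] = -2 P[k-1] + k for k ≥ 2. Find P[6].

-44

P[2] = -2(2) + 2 = -2
P[3] = -2(-2) + 3 = 7
P[4] = -2(7) + 4 = -10
P[5] = -2(-10) + 5 = 25
P[6] = -2(25) + 6 = -44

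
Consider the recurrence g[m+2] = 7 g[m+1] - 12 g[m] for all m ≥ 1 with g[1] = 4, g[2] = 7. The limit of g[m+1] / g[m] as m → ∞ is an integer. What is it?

The characteristic equation is r^2 - 7r + 12 = 0, which factors as (r - 4)(r - 3) = 0.
So the roots are 4 and 3. Since |4| > |3| and the coefficient of 4^m is non-zero, the ratio tends to 4.

4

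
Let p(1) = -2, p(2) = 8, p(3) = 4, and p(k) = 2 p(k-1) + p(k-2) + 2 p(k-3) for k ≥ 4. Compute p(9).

p(4) = 2*4 + 8 + 2*(-2) = 12
p(5) = 2*12 + 4 + 2*8 = 44
p(6) = 2*44 + 12 + 2*4 = 108
p(7) = 2*108 + 44 + 2*12 = 284
p(8) = 2*284 + 108 + 2*44 = 764
p(9) = 2*764 + 284 + 2*108 = 2028

2028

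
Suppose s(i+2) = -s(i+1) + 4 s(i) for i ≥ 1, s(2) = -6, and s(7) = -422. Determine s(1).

Let s(1) = w.
s(3) = 6 + 4w
s(4) = -30 - 4w
s(5) = 54 + 20w
s(6) = -174 - 36w
s(7) = 390 + 116w
So 390 + 116w = -422, giving w = -7.

-7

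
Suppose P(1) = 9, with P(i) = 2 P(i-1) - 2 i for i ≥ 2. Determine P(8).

P(2) = 2·9 - 4 = 14
P(3) = 2·14 - 6 = 22
P(4) = 2·22 - 8 = 36
P(5) = 2·36 - 10 = 62
P(6) = 2·62 - 12 = 112
P(7) = 2·112 - 14 = 210
P(8) = 2·210 - 16 = 404

404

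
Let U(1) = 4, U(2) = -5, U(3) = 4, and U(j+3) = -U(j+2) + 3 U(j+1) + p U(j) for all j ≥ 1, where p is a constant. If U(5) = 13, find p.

2

U(4) = -19 + 4p
U(5) = 31 - 9p
So 31 - 9p = 13, giving p = 2.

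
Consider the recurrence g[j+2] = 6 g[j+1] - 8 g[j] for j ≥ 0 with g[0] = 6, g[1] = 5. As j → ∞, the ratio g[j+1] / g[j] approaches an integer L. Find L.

The characteristic equation is r^2 - 6r + 8 = 0, which factors as (r - 4)(r - 2) = 0.
So the roots are 4 and 2. Since |4| > |2| and the coefficient of 4^j is non-zero, the ratio tends to 4.

4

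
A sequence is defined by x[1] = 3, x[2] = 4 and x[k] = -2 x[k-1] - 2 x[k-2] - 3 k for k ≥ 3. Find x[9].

63

x[3] = -2*4 - 2*3 - 9 = -23
x[4] = -2*(-23) - 2*4 - 12 = 26
x[5] = -2*26 - 2*(-23) - 15 = -21
x[6] = -2*(-21) - 2*26 - 18 = -28
x[7] = -2*(-28) - 2*(-21) - 21 = 77
x[8] = -2*77 - 2*(-28) - 24 = -122
x[9] = -2*(-122) - 2*77 - 27 = 63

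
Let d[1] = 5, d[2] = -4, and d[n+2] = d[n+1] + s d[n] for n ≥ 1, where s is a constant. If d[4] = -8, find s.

-4

d[3] = -4 + 5s
d[4] = -4 + s
So -4 + s = -8, giving s = -4.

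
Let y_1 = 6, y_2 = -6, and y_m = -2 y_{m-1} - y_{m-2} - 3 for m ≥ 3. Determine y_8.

y_3 = -2·(-6) - 6 - 3 = 3
y_4 = -2·3 - (-6) - 3 = -3
y_5 = -2·(-3) - 3 - 3 = 0
y_6 = -2·0 - (-3) - 3 = 0
y_7 = -2·0 - 0 - 3 = -3
y_8 = -2·(-3) - 0 - 3 = 3

3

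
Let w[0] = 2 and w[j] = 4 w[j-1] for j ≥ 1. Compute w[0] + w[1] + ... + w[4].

682

w[1] = 4*2 = 8
w[2] = 4*8 = 32
w[3] = 4*32 = 128
w[4] = 4*128 = 512
Sum = 2 + 8 + 32 + 128 + 512 = 682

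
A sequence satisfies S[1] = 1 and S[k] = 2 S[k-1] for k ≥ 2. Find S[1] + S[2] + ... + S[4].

15

S[2] = 2*1 = 2
S[3] = 2*2 = 4
S[4] = 2*4 = 8
Sum = 1 + 2 + 4 + 8 = 15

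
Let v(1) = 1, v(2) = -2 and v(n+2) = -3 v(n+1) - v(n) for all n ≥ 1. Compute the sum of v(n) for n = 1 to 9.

1156

v(3) = -3(-2) - 1 = 5
v(4) = -3(5) - (-2) = -13
v(5) = -3(-13) - 5 = 34
v(6) = -3(34) - (-13) = -89
v(7) = -3(-89) - 34 = 233
v(8) = -3(233) - (-89) = -610
v(9) = -3(-610) - 233 = 1597
Sum = 1 + (-2) + 5 + (-13) + 34 + (-89) + 233 + (-610) + 1597 = 1156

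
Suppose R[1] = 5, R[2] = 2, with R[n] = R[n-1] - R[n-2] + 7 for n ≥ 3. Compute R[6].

10

R[3] = 2 - 5 + 7 = 4
R[4] = 4 - 2 + 7 = 9
R[5] = 9 - 4 + 7 = 12
R[6] = 12 - 9 + 7 = 10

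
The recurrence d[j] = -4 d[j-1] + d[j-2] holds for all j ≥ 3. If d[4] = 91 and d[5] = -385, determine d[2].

7

Rearranging, d[j-2] = d[j] + 4 d[j-1].
d[3] = -385 + 4·91 = -21
d[2] = 91 + 4·(-21) = 7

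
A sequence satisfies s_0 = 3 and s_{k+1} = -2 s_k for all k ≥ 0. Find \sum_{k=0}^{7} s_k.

s_1 = -2*3 = -6
s_2 = -2*(-6) = 12
s_3 = -2*12 = -24
s_4 = -2*(-24) = 48
s_5 = -2*48 = -96
s_6 = -2*(-96) = 192
s_7 = -2*192 = -384
Sum = 3 + (-6) + 12 + (-24) + 48 + (-96) + 192 + (-384) = -255

-255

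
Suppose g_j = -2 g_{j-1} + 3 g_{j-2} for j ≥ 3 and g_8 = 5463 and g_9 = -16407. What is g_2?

Rearranging, g_{j-2} = (g_j + 2 g_{j-1}) / 3.
g_7 = (-16407 + 2(5463)) / 3 = -5481/3 = -1827
g_6 = (5463 + 2(-1827)) / 3 = 1809/3 = 603
g_5 = (-1827 + 2(603)) / 3 = -621/3 = -207
g_4 = (603 + 2(-207)) / 3 = 189/3 = 63
g_3 = (-207 + 2(63)) / 3 = -81/3 = -27
g_2 = (63 + 2(-27)) / 3 = 9/3 = 3

3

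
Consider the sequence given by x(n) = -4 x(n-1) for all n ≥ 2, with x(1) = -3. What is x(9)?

-196608

x(2) = -4(-3) = 12
x(3) = -4(12) = -48
x(4) = -4(-48) = 192
x(5) = -4(192) = -768
x(6) = -4(-768) = 3072
x(7) = -4(3072) = -12288
x(8) = -4(-12288) = 49152
x(9) = -4(49152) = -196608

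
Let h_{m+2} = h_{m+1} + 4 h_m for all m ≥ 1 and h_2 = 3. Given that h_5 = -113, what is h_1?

Let h_1 = z.
h_3 = 3 + 4z
h_4 = 15 + 4z
h_5 = 27 + 20z
So 27 + 20z = -113, giving z = -7.

-7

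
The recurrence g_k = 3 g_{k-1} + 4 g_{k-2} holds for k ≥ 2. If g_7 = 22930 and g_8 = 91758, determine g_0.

9

Rearranging, g_{k-2} = (g_k - 3 g_{k-1}) / 4.
g_6 = (91758 - 3(22930)) / 4 = 22968/4 = 5742
g_5 = (22930 - 3(5742)) / 4 = 5704/4 = 1426
g_4 = (5742 - 3(1426)) / 4 = 1464/4 = 366
g_3 = (1426 - 3(366)) / 4 = 328/4 = 82
g_2 = (366 - 3(82)) / 4 = 120/4 = 30
g_1 = (82 - 3(30)) / 4 = -8/4 = -2
g_0 = (30 - 3(-2)) / 4 = 36/4 = 9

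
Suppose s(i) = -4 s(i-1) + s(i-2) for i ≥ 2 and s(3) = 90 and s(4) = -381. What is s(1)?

6

Rearranging, s(i-2) = s(i) + 4 s(i-1).
s(2) = -381 + 4*90 = -21
s(1) = 90 + 4*(-21) = 6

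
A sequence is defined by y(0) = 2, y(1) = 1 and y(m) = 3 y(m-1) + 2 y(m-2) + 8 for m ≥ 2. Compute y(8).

y(2) = 3*1 + 2*2 + 8 = 15
y(3) = 3*15 + 2*1 + 8 = 55
y(4) = 3*55 + 2*15 + 8 = 203
y(5) = 3*203 + 2*55 + 8 = 727
y(6) = 3*727 + 2*203 + 8 = 2595
y(7) = 3*2595 + 2*727 + 8 = 9247
y(8) = 3*9247 + 2*2595 + 8 = 32939

32939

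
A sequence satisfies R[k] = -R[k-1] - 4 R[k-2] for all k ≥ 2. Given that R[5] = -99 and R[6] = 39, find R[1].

Rearranging, R[k-2] = (R[k] + R[k-1]) / -4.
R[4] = (39 + (-99)) / -4 = -60/-4 = 15
R[3] = (-99 + 15) / -4 = -84/-4 = 21
R[2] = (15 + 21) / -4 = 36/-4 = -9
R[1] = (21 + (-9)) / -4 = 12/-4 = -3

-3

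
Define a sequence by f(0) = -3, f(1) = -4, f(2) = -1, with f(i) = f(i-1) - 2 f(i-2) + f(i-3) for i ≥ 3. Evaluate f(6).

f(3) = (-1) - 2·(-4) + (-3) = 4
f(4) = 4 - 2·(-1) + (-4) = 2
f(5) = 2 - 2·4 + (-1) = -7
f(6) = (-7) - 2·2 + 4 = -7

-7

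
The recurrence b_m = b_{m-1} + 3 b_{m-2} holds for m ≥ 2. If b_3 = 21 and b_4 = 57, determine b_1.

3

Rearranging, b_{m-2} = (b_m - b_{m-1}) / 3.
b_2 = (57 - 21) / 3 = 36/3 = 12
b_1 = (21 - 12) / 3 = 9/3 = 3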